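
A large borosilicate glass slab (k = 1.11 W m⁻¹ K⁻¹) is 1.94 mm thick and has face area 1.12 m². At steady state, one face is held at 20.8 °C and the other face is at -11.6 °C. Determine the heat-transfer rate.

Q = kA·ΔT/L = 1.11 × 1.12 × |20.8 °C − -11.6 °C| / 0.00194 = 20800 W

Q = 20.8 kW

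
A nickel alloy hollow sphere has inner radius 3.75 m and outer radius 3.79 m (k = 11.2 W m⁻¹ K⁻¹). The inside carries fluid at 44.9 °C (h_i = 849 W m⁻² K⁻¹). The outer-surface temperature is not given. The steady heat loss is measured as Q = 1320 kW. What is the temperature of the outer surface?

T_out = 9.71 °C

Sum the resistances:
  R_conv,in = 1/(4πr²h) = 1/(4π·3.75²·849) = 6.665×10^-6 K/W
  R_nickel alloy = (1/3.75 − 1/3.79)/(4πk) = 0.002814/(4π·11.2) = 2.000×10^-5 K/W
ΣR = 2.666×10^-5 K/W
ΔT = Q·ΣR = 1.32×10^6 × 2.666×10^-5 = 35.19 K
Heat flows outward, so T_out = T_in − ΔT = 44.9 − 35.19 = 9.71 °C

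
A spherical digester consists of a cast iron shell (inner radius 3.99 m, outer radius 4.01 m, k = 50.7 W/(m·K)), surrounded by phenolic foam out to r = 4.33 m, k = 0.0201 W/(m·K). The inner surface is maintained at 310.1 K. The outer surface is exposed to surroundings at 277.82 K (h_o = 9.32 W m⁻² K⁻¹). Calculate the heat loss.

Series thermal resistances, inner to outer:
  R_cast iron = (1/3.99 − 1/4.01)/(4πk) = 0.001250/(4π·50.7) = 1.962×10^-6 K/W
  R_phenolic foam = (1/4.01 − 1/4.33)/(4πk) = 0.01843/(4π·0.0201) = 0.07296 K/W
  R_conv,out = 1/(4πr²h) = 1/(4π·4.33²·9.32) = 4.554×10^-4 K/W
ΣR = 1.962×10^-6 + 0.07296 + 4.554×10^-4 = 0.07342 K/W
Q = ΔT/ΣR = (310.1 K − 277.82 K)/0.07342 = 440 W

Q = 440 W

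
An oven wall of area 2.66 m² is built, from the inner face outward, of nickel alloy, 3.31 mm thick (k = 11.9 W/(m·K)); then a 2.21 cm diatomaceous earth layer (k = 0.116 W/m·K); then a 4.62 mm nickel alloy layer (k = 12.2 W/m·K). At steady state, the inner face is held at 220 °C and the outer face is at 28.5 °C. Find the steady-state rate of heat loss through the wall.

Treat each layer as a resistance in series:
  R_nickel alloy = L/(kA) = 0.00331/(11.9·2.66) = 1.046×10^-4 K/W
  R_diatomaceous earth = L/(kA) = 0.0221/(0.116·2.66) = 0.07162 K/W
  R_nickel alloy = L/(kA) = 0.00462/(12.2·2.66) = 1.424×10^-4 K/W
ΣR = 1.046×10^-4 + 0.07162 + 1.424×10^-4 = 0.07187 K/W
Q = ΔT/ΣR = (220 °C − 28.5 °C)/0.07187 = 2660 W

Q = 2.66 kW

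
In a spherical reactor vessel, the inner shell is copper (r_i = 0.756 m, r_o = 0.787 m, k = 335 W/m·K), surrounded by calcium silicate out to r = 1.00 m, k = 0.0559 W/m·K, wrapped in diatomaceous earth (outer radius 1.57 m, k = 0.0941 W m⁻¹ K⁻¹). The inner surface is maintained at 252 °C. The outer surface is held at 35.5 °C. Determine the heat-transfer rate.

Q = 313 W

Resistance network (inner→outer):
  R_copper = (1/0.756 − 1/0.787)/(4πk) = 0.05210/(4π·335) = 1.238×10^-5 K/W
  R_calcium silicate = (1/0.787 − 1/1.00)/(4πk) = 0.2706/(4π·0.0559) = 0.3853 K/W
  R_diatomaceous earth = (1/1.00 − 1/1.57)/(4πk) = 0.3631/(4π·0.0941) = 0.3070 K/W
ΣR = 1.238×10^-5 + 0.3853 + 0.3070 = 0.6923 K/W
Q = ΔT/ΣR = (252 °C − 35.5 °C)/0.6923 = 313 W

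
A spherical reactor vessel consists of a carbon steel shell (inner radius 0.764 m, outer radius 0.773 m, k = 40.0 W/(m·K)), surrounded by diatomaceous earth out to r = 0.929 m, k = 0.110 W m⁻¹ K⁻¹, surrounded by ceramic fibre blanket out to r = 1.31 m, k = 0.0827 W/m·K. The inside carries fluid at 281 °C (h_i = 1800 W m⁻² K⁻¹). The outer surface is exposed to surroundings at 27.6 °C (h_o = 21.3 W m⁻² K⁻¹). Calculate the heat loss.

Q = 550 W

Treat each layer as a resistance in series:
  R_conv,in = 1/(4πr²h) = 1/(4π·0.764²·1800) = 7.574×10^-5 K/W
  R_carbon steel = (1/0.764 − 1/0.773)/(4πk) = 0.01524/(4π·40.0) = 3.032×10^-5 K/W
  R_diatomaceous earth = (1/0.773 − 1/0.929)/(4πk) = 0.2172/(4π·0.110) = 0.1572 K/W
  R_ceramic fibre blanket = (1/0.929 − 1/1.31)/(4πk) = 0.3131/(4π·0.0827) = 0.3012 K/W
  R_conv,out = 1/(4πr²h) = 1/(4π·1.31²·21.3) = 0.002177 K/W
ΣR = 7.574×10^-5 + 3.032×10^-5 + 0.1572 + 0.3012 + 0.002177 = 0.4607 K/W
Q = ΔT/ΣR = (281 °C − 27.6 °C)/0.4607 = 550 W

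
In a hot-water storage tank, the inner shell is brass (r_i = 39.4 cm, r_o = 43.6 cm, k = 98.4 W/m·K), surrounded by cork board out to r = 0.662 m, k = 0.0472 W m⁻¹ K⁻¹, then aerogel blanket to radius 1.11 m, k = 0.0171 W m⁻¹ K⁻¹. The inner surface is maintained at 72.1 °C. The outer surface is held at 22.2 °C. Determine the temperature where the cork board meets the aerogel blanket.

T = 56.3 °C

Series thermal resistances, inner to outer:
  R_brass = (1/0.394 − 1/0.436)/(4πk) = 0.2445/(4π·98.4) = 1.977×10^-4 K/W
  R_cork board = (1/0.436 − 1/0.662)/(4πk) = 0.7830/(4π·0.0472) = 1.320 K/W
  R_aerogel blanket = (1/0.662 − 1/1.11)/(4πk) = 0.6097/(4π·0.0171) = 2.837 K/W
ΣR = 1.977×10^-4 + 1.320 + 2.837 = 4.157 K/W
Q = ΔT/ΣR = (72.1 °C − 22.2 °C)/4.157 = 12.00 W
From the inner boundary to the cork board/aerogel blanket interface, ΣR_partial = 1.320 K/W.
T_interface = T_in − Q·ΣR_partial = 72.1 °C − (12.00)(1.320) = 56.3 °C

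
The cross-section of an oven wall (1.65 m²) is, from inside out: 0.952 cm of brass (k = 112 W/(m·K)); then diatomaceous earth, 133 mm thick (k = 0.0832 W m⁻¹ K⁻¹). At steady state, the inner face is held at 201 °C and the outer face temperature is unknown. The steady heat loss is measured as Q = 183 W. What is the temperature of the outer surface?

Sum the resistances:
  R_brass = L/(kA) = 0.00952/(112·1.65) = 5.152×10^-5 K/W
  R_diatomaceous earth = L/(kA) = 0.133/(0.0832·1.65) = 0.9688 K/W
ΣR = 0.9689 K/W
ΔT = Q·ΣR = 183 × 0.9689 = 177.3 K
Heat flows outward, so T_out = T_in − ΔT = 201 − 177.3 = 23.7 °C

T_out = 23.7 °C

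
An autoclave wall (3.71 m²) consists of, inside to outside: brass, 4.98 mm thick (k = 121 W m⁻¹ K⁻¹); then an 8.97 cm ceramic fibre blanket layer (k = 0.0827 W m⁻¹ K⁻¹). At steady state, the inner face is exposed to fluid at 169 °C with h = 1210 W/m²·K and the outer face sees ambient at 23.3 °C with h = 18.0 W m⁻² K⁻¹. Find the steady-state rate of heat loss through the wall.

Q = 474 W

Resistance network (inner→outer):
  R_conv,in = 1/(hA) = 1/(1210·3.71) = 2.228×10^-4 K/W
  R_brass = L/(kA) = 0.00498/(121·3.71) = 1.109×10^-5 K/W
  R_ceramic fibre blanket = L/(kA) = 0.0897/(0.0827·3.71) = 0.2924 K/W
  R_conv,out = 1/(hA) = 1/(18.0·3.71) = 0.01497 K/W
ΣR = 2.228×10^-4 + 1.109×10^-5 + 0.2924 + 0.01497 = 0.3076 K/W
Q = ΔT/ΣR = (169 °C − 23.3 °C)/0.3076 = 474 W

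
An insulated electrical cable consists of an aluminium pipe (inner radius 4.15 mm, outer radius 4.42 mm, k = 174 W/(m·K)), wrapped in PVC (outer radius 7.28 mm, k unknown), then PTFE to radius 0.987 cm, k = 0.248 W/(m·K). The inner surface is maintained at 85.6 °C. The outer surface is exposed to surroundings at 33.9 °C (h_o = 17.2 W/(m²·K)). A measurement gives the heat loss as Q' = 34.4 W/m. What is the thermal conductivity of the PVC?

ΣR = ΔT/Q' = |85.6 − 33.9|/34.4 = 1.503 m·K/W
Known resistances:
  R'_aluminium = ln(0.00442/0.00415)/(2πk) = 0.06303/(2π·174) = 5.765×10^-5 m·K/W
  R'_PTFE = ln(0.00987/0.00728)/(2πk) = 0.3044/(2π·0.248) = 0.1953 m·K/W
  R'_conv,out = 1/(2πr h) = 1/(2π·0.00987·17.2) = 0.9375 m·K/W
R_PVC = ΣR − ΣR_known = 1.503 − 1.133 = 0.3700 m·K/W
ln(r₂/r₁)/(2πk) = 0.3700 ⇒ k = 0.4990/(2π·0.3700) = 0.215 W/m·K

k = 0.215 W/m·K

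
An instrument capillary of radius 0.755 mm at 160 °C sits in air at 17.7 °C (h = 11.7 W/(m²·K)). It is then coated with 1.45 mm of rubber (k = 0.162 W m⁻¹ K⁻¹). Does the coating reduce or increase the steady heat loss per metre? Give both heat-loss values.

Critical radius for a cylinder: r_cr = k/h = 0.0138 m = 1.38 cm.
Outer radius after coating: r₂ = 7.55×10^-4 + 0.00145 = 0.002205 m.
Since r₁ < r_cr and r₂ ≤ r_cr, the coating moves toward the maximum at r_cr — heat loss rises.
Bare: R = 1/(2πr₁h) = 18.02 m·K/W; Q = 142.3/18.02 = 7.90 W/m.
Coated: R = R_cond + R_conv = 7.222 m·K/W; Q = 142.3/7.222 = 19.7 W/m.

increases: 7.90 → 19.7 W/m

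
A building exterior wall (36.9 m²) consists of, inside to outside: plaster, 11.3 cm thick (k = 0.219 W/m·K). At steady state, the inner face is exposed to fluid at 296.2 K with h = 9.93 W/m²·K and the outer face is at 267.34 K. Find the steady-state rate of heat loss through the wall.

Q = 1730 W

Treat each layer as a resistance in series:
  R_conv,in = 1/(hA) = 1/(9.93·36.9) = 0.002729 K/W
  R_plaster = L/(kA) = 0.113/(0.219·36.9) = 0.01398 K/W
ΣR = 0.002729 + 0.01398 = 0.01671 K/W
Q = ΔT/ΣR = (296.2 K − 267.34 K)/0.01671 = 1730 W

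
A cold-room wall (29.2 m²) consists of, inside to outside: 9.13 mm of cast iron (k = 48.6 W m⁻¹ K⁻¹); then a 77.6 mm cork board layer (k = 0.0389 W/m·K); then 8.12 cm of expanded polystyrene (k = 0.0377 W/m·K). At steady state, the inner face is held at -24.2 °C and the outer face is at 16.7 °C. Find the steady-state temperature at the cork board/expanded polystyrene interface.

T = -4.53 °C

Resistance network (inner→outer):
  R_cast iron = L/(kA) = 0.00913/(48.6·29.2) = 6.434×10^-6 K/W
  R_cork board = L/(kA) = 0.0776/(0.0389·29.2) = 0.06832 K/W
  R_expanded polystyrene = L/(kA) = 0.0812/(0.0377·29.2) = 0.07376 K/W
ΣR = 6.434×10^-6 + 0.06832 + 0.07376 = 0.1421 K/W
Q = ΔT/ΣR = (-24.2 °C − 16.7 °C)/0.1421 = -287.8 W
From the inner boundary to the cork board/expanded polystyrene interface, ΣR_partial = 0.06833 K/W.
T_interface = T_in − Q·ΣR_partial = -24.2 °C − (-287.8)(0.06833) = -4.53 °C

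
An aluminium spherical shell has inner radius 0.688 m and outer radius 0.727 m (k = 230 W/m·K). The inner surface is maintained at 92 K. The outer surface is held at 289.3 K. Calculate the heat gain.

Q = 7310 kW

Q = 4πk·ΔT/(1/r₁ − 1/r₂) = 4π × 230 × 197.3 / (1/0.688 − 1/0.727) = 7.31×10^6 W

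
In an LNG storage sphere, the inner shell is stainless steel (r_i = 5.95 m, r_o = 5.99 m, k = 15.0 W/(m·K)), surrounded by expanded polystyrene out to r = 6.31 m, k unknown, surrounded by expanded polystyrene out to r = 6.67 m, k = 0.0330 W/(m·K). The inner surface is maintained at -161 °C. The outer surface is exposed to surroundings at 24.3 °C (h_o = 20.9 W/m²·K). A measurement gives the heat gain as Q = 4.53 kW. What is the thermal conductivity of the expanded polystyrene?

ΣR = ΔT/Q = |-161 − 24.3|/4530 = 0.04091 K/W
Known resistances:
  R_stainless steel = (1/5.95 − 1/5.99)/(4πk) = 0.001122/(4π·15.0) = 5.954×10^-6 K/W
  R_expanded polystyrene = (1/6.31 − 1/6.67)/(4πk) = 0.008554/(4π·0.0330) = 0.02063 K/W
  R_conv,out = 1/(4πr²h) = 1/(4π·6.67²·20.9) = 8.558×10^-5 K/W
R_expanded polystyrene = ΣR − ΣR_known = 0.04091 − 0.02072 = 0.02019 K/W
(1/r₁−1/r₂)/(4πk) = 0.02019 ⇒ k = 0.008466/(4π·0.02019) = 0.0334 W/m·K

k = 0.0334 W/m·K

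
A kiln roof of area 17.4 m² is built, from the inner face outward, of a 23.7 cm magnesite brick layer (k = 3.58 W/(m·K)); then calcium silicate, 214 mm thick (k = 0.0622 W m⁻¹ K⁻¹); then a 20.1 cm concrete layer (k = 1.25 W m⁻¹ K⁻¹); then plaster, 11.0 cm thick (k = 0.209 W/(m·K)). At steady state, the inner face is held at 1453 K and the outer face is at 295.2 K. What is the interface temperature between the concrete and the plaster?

Resistance network (inner→outer):
  R_magnesite brick = L/(kA) = 0.237/(3.58·17.4) = 0.003805 K/W
  R_calcium silicate = L/(kA) = 0.214/(0.0622·17.4) = 0.1977 K/W
  R_concrete = L/(kA) = 0.201/(1.25·17.4) = 0.009241 K/W
  R_plaster = L/(kA) = 0.110/(0.209·17.4) = 0.03025 K/W
ΣR = 0.003805 + 0.1977 + 0.009241 + 0.03025 = 0.2410 K/W
Q = ΔT/ΣR = (1453 K − 295.2 K)/0.2410 = 4804 W
From the inner boundary to the concrete/plaster interface, ΣR_partial = 0.2107 K/W.
T_interface = T_in − Q·ΣR_partial = 1453 K − (4804)(0.2107) = 441 K

T = 441 K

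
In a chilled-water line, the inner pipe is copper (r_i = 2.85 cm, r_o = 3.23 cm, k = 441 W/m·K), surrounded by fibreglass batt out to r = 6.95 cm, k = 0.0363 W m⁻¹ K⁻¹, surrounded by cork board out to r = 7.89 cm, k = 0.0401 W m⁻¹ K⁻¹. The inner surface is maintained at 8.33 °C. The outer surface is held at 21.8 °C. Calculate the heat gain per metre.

Series thermal resistances, inner to outer:
  R'_copper = ln(0.0323/0.0285)/(2πk) = 0.1252/(2π·441) = 4.517×10^-5 m·K/W
  R'_fibreglass batt = ln(0.0695/0.0323)/(2πk) = 0.7663/(2π·0.0363) = 3.360 m·K/W
  R'_cork board = ln(0.0789/0.0695)/(2πk) = 0.1269/(2π·0.0401) = 0.5035 m·K/W
ΣR = 4.517×10^-5 + 3.360 + 0.5035 = 3.864 m·K/W
Q' = ΔT/ΣR = (8.33 °C − 21.8 °C)/3.864 = -3.49 W/m
(Negative Q' ⇒ heat flows inward; heat gain = 3.49 W/m.)

Q' = 3.49 W/m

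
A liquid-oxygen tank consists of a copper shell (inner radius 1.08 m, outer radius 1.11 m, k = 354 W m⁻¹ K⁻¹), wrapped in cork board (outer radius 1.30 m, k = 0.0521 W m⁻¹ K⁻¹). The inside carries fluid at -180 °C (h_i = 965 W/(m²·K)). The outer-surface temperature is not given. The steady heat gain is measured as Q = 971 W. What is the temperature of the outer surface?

Sum the resistances:
  R_conv,in = 1/(4πr²h) = 1/(4π·1.08²·965) = 7.070×10^-5 K/W
  R_copper = (1/1.08 − 1/1.11)/(4πk) = 0.02503/(4π·354) = 5.626×10^-6 K/W
  R_cork board = (1/1.11 − 1/1.30)/(4πk) = 0.1317/(4π·0.0521) = 0.2011 K/W
ΣR = 0.2012 K/W
ΔT = Q·ΣR = 971 × 0.2012 = 195.4 K
Heat flows inward, so T_out = T_in + ΔT = -180 + 195.4 = 15.4 °C

T_out = 15.4 °C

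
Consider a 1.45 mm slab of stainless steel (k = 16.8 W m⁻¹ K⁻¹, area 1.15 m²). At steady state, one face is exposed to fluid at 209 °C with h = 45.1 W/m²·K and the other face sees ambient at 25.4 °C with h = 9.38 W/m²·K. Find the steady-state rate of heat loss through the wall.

Series thermal resistances, inner to outer:
  R_conv,in = 1/(hA) = 1/(45.1·1.15) = 0.01928 K/W
  R_stainless steel = L/(kA) = 0.00145/(16.8·1.15) = 7.505×10^-5 K/W
  R_conv,out = 1/(hA) = 1/(9.38·1.15) = 0.09270 K/W
ΣR = 0.01928 + 7.505×10^-5 + 0.09270 = 0.1121 K/W
Q = ΔT/ΣR = (209 °C − 25.4 °C)/0.1121 = 1640 W

Q = 1640 W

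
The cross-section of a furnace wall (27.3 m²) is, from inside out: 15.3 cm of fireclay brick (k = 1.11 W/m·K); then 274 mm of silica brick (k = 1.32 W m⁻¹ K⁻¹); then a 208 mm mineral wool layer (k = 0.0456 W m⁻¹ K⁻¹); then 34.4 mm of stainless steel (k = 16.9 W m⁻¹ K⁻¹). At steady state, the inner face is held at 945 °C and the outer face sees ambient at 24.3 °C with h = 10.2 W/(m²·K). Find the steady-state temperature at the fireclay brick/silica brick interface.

Treat each layer as a resistance in series:
  R_fireclay brick = L/(kA) = 0.153/(1.11·27.3) = 0.005049 K/W
  R_silica brick = L/(kA) = 0.274/(1.32·27.3) = 0.007604 K/W
  R_mineral wool = L/(kA) = 0.208/(0.0456·27.3) = 0.1671 K/W
  R_stainless steel = L/(kA) = 0.0344/(16.9·27.3) = 7.456×10^-5 K/W
  R_conv,out = 1/(hA) = 1/(10.2·27.3) = 0.003591 K/W
ΣR = 0.005049 + 0.007604 + 0.1671 + 7.456×10^-5 + 0.003591 = 0.1834 K/W
Q = ΔT/ΣR = (945 °C − 24.3 °C)/0.1834 = 5020 W
From the inner boundary to the fireclay brick/silica brick interface, ΣR_partial = 0.005049 K/W.
T_interface = T_in − Q·ΣR_partial = 945 °C − (5020)(0.005049) = 920 °C

T = 920 °C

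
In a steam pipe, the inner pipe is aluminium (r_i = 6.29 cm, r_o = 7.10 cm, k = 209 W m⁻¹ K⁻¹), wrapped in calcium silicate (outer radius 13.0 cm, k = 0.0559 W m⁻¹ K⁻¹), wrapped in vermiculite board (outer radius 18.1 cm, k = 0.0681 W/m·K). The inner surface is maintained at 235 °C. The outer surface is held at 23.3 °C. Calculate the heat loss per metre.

Treat each layer as a resistance in series:
  R'_aluminium = ln(0.0710/0.0629)/(2πk) = 0.1211/(2π·209) = 9.224×10^-5 m·K/W
  R'_calcium silicate = ln(0.130/0.0710)/(2πk) = 0.6049/(2π·0.0559) = 1.722 m·K/W
  R'_vermiculite board = ln(0.181/0.130)/(2πk) = 0.3310/(2π·0.0681) = 0.7735 m·K/W
ΣR = 9.224×10^-5 + 1.722 + 0.7735 = 2.496 m·K/W
Q' = ΔT/ΣR = (235 °C − 23.3 °C)/2.496 = 84.8 W/m

Q' = 84.8 W/m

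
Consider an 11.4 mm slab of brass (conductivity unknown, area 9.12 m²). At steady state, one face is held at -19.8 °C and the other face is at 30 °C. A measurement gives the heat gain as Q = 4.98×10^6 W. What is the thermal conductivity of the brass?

k = 125 W/m·K

ΣR = ΔT/Q = |-19.8 − 30|/4.98×10^6 = 1.000×10^-5 K/W
L/(kA) = 1.000×10^-5 ⇒ k = 0.0114/(1.000×10^-5·9.12) = 125 W/m·K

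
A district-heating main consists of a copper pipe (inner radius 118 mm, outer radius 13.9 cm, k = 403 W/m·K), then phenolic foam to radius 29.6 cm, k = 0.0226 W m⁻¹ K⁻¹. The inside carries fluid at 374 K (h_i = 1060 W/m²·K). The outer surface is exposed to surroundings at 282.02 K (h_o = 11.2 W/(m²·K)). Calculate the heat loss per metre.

Treat each layer as a resistance in series:
  R'_conv,in = 1/(2πr h) = 1/(2π·0.118·1060) = 0.001272 m·K/W
  R'_copper = ln(0.139/0.118)/(2πk) = 0.1638/(2π·403) = 6.468×10^-5 m·K/W
  R'_phenolic foam = ln(0.296/0.139)/(2πk) = 0.7559/(2π·0.0226) = 5.323 m·K/W
  R'_conv,out = 1/(2πr h) = 1/(2π·0.296·11.2) = 0.04801 m·K/W
ΣR = 0.001272 + 6.468×10^-5 + 5.323 + 0.04801 = 5.372 m·K/W
Q' = ΔT/ΣR = (374 K − 282.02 K)/5.372 = 17.1 W/m

Q' = 17.1 W/m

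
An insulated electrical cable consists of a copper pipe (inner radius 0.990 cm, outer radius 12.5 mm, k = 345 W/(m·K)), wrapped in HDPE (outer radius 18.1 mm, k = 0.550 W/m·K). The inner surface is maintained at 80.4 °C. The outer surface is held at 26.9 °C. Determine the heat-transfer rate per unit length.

Q' = 499 W/m

Resistance network (inner→outer):
  R'_copper = ln(0.0125/0.00990)/(2πk) = 0.2332/(2π·345) = 1.076×10^-4 m·K/W
  R'_HDPE = ln(0.0181/0.0125)/(2πk) = 0.3702/(2π·0.550) = 0.1071 m·K/W
ΣR = 1.076×10^-4 + 0.1071 = 0.1072 m·K/W
Q' = ΔT/ΣR = (80.4 °C − 26.9 °C)/0.1072 = 499 W/m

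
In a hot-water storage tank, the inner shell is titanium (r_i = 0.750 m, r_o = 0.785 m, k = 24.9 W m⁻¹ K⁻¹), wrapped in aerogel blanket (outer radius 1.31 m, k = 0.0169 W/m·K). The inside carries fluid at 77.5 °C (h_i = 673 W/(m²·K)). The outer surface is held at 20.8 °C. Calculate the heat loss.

Q = 23.6 W

Resistance network (inner→outer):
  R_conv,in = 1/(4πr²h) = 1/(4π·0.750²·673) = 2.102×10^-4 K/W
  R_titanium = (1/0.750 − 1/0.785)/(4πk) = 0.05945/(4π·24.9) = 1.900×10^-4 K/W
  R_aerogel blanket = (1/0.785 − 1/1.31)/(4πk) = 0.5105/(4π·0.0169) = 2.404 K/W
ΣR = 2.102×10^-4 + 1.900×10^-4 + 2.404 = 2.404 K/W
Q = ΔT/ΣR = (77.5 °C − 20.8 °C)/2.404 = 23.6 W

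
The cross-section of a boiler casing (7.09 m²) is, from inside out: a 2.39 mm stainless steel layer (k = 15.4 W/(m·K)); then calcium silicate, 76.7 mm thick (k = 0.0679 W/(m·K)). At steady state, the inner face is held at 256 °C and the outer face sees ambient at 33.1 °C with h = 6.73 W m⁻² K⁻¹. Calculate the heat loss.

Resistance network (inner→outer):
  R_stainless steel = L/(kA) = 0.00239/(15.4·7.09) = 2.189×10^-5 K/W
  R_calcium silicate = L/(kA) = 0.0767/(0.0679·7.09) = 0.1593 K/W
  R_conv,out = 1/(hA) = 1/(6.73·7.09) = 0.02096 K/W
ΣR = 2.189×10^-5 + 0.1593 + 0.02096 = 0.1803 K/W
Q = ΔT/ΣR = (256 °C − 33.1 °C)/0.1803 = 1240 W

Q = 1240 W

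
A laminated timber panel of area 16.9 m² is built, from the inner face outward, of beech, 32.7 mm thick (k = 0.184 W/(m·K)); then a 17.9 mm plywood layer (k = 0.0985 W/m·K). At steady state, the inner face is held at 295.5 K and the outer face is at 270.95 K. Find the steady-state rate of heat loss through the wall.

Series thermal resistances, inner to outer:
  R_beech = L/(kA) = 0.0327/(0.184·16.9) = 0.01052 K/W
  R_plywood = L/(kA) = 0.0179/(0.0985·16.9) = 0.01075 K/W
ΣR = 0.01052 + 0.01075 = 0.02127 K/W
Q = ΔT/ΣR = (295.5 K − 270.95 K)/0.02127 = 1150 W

Q = 1150 W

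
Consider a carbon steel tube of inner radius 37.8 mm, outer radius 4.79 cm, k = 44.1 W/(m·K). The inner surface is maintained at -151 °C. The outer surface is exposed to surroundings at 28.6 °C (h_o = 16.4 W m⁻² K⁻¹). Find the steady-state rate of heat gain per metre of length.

Q' = 883 W/m

Treat each layer as a resistance in series:
  R'_carbon steel = ln(0.0479/0.0378)/(2πk) = 0.2368/(2π·44.1) = 8.546×10^-4 m·K/W
  R'_conv,out = 1/(2πr h) = 1/(2π·0.0479·16.4) = 0.2026 m·K/W
ΣR = 8.546×10^-4 + 0.2026 = 0.2035 m·K/W
Q' = ΔT/ΣR = (-151 °C − 28.6 °C)/0.2035 = -883 W/m
(Negative Q' ⇒ heat flows inward; heat gain = 883 W/m.)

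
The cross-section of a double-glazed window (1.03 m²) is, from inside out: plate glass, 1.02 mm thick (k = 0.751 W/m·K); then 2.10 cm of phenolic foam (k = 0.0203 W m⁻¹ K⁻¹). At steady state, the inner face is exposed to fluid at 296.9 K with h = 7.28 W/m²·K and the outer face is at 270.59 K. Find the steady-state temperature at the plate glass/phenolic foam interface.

T = 293.8 K

Series thermal resistances, inner to outer:
  R_conv,in = 1/(hA) = 1/(7.28·1.03) = 0.1334 K/W
  R_plate glass = L/(kA) = 0.00102/(0.751·1.03) = 0.001319 K/W
  R_phenolic foam = L/(kA) = 0.0210/(0.0203·1.03) = 1.004 K/W
ΣR = 0.1334 + 0.001319 + 1.004 = 1.139 K/W
Q = ΔT/ΣR = (296.9 K − 270.59 K)/1.139 = 23.10 W
From the inner boundary to the plate glass/phenolic foam interface, ΣR_partial = 0.1347 K/W.
T_interface = T_in − Q·ΣR_partial = 296.9 K − (23.10)(0.1347) = 293.8 K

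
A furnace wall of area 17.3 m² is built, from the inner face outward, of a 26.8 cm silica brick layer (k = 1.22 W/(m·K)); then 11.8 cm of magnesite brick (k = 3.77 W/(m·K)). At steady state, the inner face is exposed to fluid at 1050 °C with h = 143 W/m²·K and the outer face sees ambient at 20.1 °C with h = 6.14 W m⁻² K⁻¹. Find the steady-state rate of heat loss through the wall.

Q = 42300 W

Resistance network (inner→outer):
  R_conv,in = 1/(hA) = 1/(143·17.3) = 4.042×10^-4 K/W
  R_silica brick = L/(kA) = 0.268/(1.22·17.3) = 0.01270 K/W
  R_magnesite brick = L/(kA) = 0.118/(3.77·17.3) = 0.001809 K/W
  R_conv,out = 1/(hA) = 1/(6.14·17.3) = 0.009414 K/W
ΣR = 4.042×10^-4 + 0.01270 + 0.001809 + 0.009414 = 0.02433 K/W
Q = ΔT/ΣR = (1050 °C − 20.1 °C)/0.02433 = 42300 W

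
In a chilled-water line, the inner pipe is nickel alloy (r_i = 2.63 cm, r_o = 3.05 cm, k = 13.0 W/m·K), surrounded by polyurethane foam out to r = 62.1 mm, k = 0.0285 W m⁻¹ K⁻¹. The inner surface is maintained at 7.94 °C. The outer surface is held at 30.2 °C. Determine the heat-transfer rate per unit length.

Q' = 5.60 W/m

Treat each layer as a resistance in series:
  R'_nickel alloy = ln(0.0305/0.0263)/(2πk) = 0.1482/(2π·13.0) = 0.001814 m·K/W
  R'_polyurethane foam = ln(0.0621/0.0305)/(2πk) = 0.7110/(2π·0.0285) = 3.971 m·K/W
ΣR = 0.001814 + 3.971 = 3.973 m·K/W
Q' = ΔT/ΣR = (7.94 °C − 30.2 °C)/3.973 = -5.60 W/m
(Negative Q' ⇒ heat flows inward; heat gain = 5.60 W/m.)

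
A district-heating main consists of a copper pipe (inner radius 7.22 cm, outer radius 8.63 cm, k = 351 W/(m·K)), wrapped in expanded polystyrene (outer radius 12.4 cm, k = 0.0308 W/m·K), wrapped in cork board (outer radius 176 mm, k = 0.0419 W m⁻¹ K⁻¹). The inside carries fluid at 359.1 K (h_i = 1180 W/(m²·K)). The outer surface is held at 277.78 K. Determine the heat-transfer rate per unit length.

Resistance network (inner→outer):
  R'_conv,in = 1/(2πr h) = 1/(2π·0.0722·1180) = 0.001868 m·K/W
  R'_copper = ln(0.0863/0.0722)/(2πk) = 0.1784/(2π·351) = 8.089×10^-5 m·K/W
  R'_expanded polystyrene = ln(0.124/0.0863)/(2πk) = 0.3625/(2π·0.0308) = 1.873 m·K/W
  R'_cork board = ln(0.176/0.124)/(2πk) = 0.3502/(2π·0.0419) = 1.330 m·K/W
ΣR = 0.001868 + 8.089×10^-5 + 1.873 + 1.330 = 3.205 m·K/W
Q' = ΔT/ΣR = (359.1 K − 277.78 K)/3.205 = 25.4 W/m

Q' = 25.4 W/m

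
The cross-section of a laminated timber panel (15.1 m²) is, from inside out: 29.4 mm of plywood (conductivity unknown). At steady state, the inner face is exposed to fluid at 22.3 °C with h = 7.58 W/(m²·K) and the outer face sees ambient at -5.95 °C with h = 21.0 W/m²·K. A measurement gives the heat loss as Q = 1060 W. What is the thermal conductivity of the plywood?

k = 0.132 W/m·K

ΣR = ΔT/Q = |22.3 − -5.95|/1060 = 0.02665 K/W
Known resistances:
  R_conv,in = 1/(hA) = 1/(7.58·15.1) = 0.008737 K/W
  R_conv,out = 1/(hA) = 1/(21.0·15.1) = 0.003154 K/W
R_plywood = ΣR − ΣR_known = 0.02665 − 0.01189 = 0.01476 K/W
L/(kA) = 0.01476 ⇒ k = 0.0294/(0.01476·15.1) = 0.132 W/m·K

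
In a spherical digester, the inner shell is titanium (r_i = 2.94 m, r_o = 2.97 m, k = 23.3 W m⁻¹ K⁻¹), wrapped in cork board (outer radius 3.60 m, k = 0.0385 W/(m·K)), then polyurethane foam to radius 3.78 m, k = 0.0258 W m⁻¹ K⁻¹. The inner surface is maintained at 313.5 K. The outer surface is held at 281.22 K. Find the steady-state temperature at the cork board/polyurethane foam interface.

Series thermal resistances, inner to outer:
  R_titanium = (1/2.94 − 1/2.97)/(4πk) = 0.003436/(4π·23.3) = 1.173×10^-5 K/W
  R_cork board = (1/2.97 − 1/3.60)/(4πk) = 0.05892/(4π·0.0385) = 0.1218 K/W
  R_polyurethane foam = (1/3.60 − 1/3.78)/(4πk) = 0.01323/(4π·0.0258) = 0.04080 K/W
ΣR = 1.173×10^-5 + 0.1218 + 0.04080 = 0.1626 K/W
Q = ΔT/ΣR = (313.5 K − 281.22 K)/0.1626 = 198.5 W
From the inner boundary to the cork board/polyurethane foam interface, ΣR_partial = 0.1218 K/W.
T_interface = T_in − Q·ΣR_partial = 313.5 K − (198.5)(0.1218) = 289.3 K

T = 289.3 K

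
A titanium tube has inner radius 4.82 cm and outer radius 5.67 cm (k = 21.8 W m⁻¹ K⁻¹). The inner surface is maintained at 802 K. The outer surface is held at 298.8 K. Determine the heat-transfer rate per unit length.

Q' = 2πk·ΔT/ln(r₂/r₁) = 2π × 21.8 × 503.2 / ln(0.0567/0.0482) = 4.24×10^5 W/m

Q' = 424 kW/m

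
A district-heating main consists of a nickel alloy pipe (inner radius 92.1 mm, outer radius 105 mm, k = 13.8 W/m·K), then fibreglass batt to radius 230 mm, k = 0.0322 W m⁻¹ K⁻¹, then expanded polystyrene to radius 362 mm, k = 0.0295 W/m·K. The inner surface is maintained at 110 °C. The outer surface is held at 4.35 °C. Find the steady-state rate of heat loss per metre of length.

Resistance network (inner→outer):
  R'_nickel alloy = ln(0.105/0.0921)/(2πk) = 0.1311/(2π·13.8) = 0.001512 m·K/W
  R'_fibreglass batt = ln(0.230/0.105)/(2πk) = 0.7841/(2π·0.0322) = 3.876 m·K/W
  R'_expanded polystyrene = ln(0.362/0.230)/(2πk) = 0.4536/(2π·0.0295) = 2.447 m·K/W
ΣR = 0.001512 + 3.876 + 2.447 = 6.325 m·K/W
Q' = ΔT/ΣR = (110 °C − 4.35 °C)/6.325 = 16.7 W/m

Q' = 16.7 W/m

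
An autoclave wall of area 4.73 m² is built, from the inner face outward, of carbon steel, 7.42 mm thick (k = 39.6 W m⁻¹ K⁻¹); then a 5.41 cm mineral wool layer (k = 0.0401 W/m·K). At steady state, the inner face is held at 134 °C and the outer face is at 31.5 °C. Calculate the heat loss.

Treat each layer as a resistance in series:
  R_carbon steel = L/(kA) = 0.00742/(39.6·4.73) = 3.961×10^-5 K/W
  R_mineral wool = L/(kA) = 0.0541/(0.0401·4.73) = 0.2852 K/W
ΣR = 3.961×10^-5 + 0.2852 = 0.2852 K/W
Q = ΔT/ΣR = (134 °C − 31.5 °C)/0.2852 = 359 W

Q = 359 W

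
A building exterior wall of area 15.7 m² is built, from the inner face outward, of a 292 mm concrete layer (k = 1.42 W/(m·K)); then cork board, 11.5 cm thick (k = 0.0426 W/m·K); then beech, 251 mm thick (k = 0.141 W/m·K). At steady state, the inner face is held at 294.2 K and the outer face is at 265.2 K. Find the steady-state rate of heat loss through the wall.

Series thermal resistances, inner to outer:
  R_concrete = L/(kA) = 0.292/(1.42·15.7) = 0.01310 K/W
  R_cork board = L/(kA) = 0.115/(0.0426·15.7) = 0.1719 K/W
  R_beech = L/(kA) = 0.251/(0.141·15.7) = 0.1134 K/W
ΣR = 0.01310 + 0.1719 + 0.1134 = 0.2984 K/W
Q = ΔT/ΣR = (294.2 K − 265.2 K)/0.2984 = 97.2 W

Q = 97.2 W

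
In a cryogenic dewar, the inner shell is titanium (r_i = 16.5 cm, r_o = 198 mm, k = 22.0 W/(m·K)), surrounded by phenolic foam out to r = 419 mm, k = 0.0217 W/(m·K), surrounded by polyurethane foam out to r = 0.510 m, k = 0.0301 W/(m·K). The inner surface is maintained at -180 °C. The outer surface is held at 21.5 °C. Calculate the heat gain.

Resistance network (inner→outer):
  R_titanium = (1/0.165 − 1/0.198)/(4πk) = 1.010/(4π·22.0) = 0.003654 K/W
  R_phenolic foam = (1/0.198 − 1/0.419)/(4πk) = 2.664/(4π·0.0217) = 9.769 K/W
  R_polyurethane foam = (1/0.419 − 1/0.510)/(4πk) = 0.4259/(4π·0.0301) = 1.126 K/W
ΣR = 0.003654 + 9.769 + 1.126 = 10.90 K/W
Q = ΔT/ΣR = (-180 °C − 21.5 °C)/10.90 = -18.5 W
(Negative Q ⇒ heat flows inward; heat gain = 18.5 W.)

Q = 18.5 W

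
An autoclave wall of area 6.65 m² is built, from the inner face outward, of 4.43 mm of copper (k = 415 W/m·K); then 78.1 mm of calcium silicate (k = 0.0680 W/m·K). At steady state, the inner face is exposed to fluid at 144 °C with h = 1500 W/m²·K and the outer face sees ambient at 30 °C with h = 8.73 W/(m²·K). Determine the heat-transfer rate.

Q = 600 W

Resistance network (inner→outer):
  R_conv,in = 1/(hA) = 1/(1500·6.65) = 1.003×10^-4 K/W
  R_copper = L/(kA) = 0.00443/(415·6.65) = 1.605×10^-6 K/W
  R_calcium silicate = L/(kA) = 0.0781/(0.0680·6.65) = 0.1727 K/W
  R_conv,out = 1/(hA) = 1/(8.73·6.65) = 0.01723 K/W
ΣR = 1.003×10^-4 + 1.605×10^-6 + 0.1727 + 0.01723 = 0.1900 K/W
Q = ΔT/ΣR = (144 °C − 30 °C)/0.1900 = 600 W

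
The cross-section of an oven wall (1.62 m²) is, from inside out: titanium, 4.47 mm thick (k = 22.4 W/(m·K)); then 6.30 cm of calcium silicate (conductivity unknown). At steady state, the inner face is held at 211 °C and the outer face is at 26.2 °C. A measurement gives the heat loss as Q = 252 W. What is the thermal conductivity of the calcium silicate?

k = 0.0530 W/m·K

ΣR = ΔT/Q = |211 − 26.2|/252 = 0.7333 K/W
Known resistances:
  R_titanium = L/(kA) = 0.00447/(22.4·1.62) = 1.232×10^-4 K/W
R_calcium silicate = ΣR − ΣR_known = 0.7333 − 1.232×10^-4 = 0.7332 K/W
L/(kA) = 0.7332 ⇒ k = 0.0630/(0.7332·1.62) = 0.0530 W/m·K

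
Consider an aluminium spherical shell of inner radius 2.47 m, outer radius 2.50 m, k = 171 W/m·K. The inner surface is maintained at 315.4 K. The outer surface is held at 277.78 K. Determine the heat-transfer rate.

Q = 16600 kW

Q = 4πk·ΔT/(1/r₁ − 1/r₂) = 4π × 171 × 37.62 / (1/2.47 − 1/2.50) = 1.66×10^7 W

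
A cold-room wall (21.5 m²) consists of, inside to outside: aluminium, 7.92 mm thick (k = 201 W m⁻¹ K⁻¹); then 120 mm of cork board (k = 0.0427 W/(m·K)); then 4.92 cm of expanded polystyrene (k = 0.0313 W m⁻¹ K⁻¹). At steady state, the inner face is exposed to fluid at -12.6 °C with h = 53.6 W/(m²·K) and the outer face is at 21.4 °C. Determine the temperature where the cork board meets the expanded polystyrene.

T = 9.26 °C

Resistance network (inner→outer):
  R_conv,in = 1/(hA) = 1/(53.6·21.5) = 8.678×10^-4 K/W
  R_aluminium = L/(kA) = 0.00792/(201·21.5) = 1.833×10^-6 K/W
  R_cork board = L/(kA) = 0.120/(0.0427·21.5) = 0.1307 K/W
  R_expanded polystyrene = L/(kA) = 0.0492/(0.0313·21.5) = 0.07311 K/W
ΣR = 8.678×10^-4 + 1.833×10^-6 + 0.1307 + 0.07311 = 0.2047 K/W
Q = ΔT/ΣR = (-12.6 °C − 21.4 °C)/0.2047 = -166.1 W
From the inner boundary to the cork board/expanded polystyrene interface, ΣR_partial = 0.1316 K/W.
T_interface = T_in − Q·ΣR_partial = -12.6 °C − (-166.1)(0.1316) = 9.26 °C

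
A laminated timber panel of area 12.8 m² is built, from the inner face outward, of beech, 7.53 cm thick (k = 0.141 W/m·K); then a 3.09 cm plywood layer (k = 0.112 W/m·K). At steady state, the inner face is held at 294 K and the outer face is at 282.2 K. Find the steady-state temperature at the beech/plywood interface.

T = 286.2 K

Series thermal resistances, inner to outer:
  R_beech = L/(kA) = 0.0753/(0.141·12.8) = 0.04172 K/W
  R_plywood = L/(kA) = 0.0309/(0.112·12.8) = 0.02155 K/W
ΣR = 0.04172 + 0.02155 = 0.06327 K/W
Q = ΔT/ΣR = (294 K − 282.2 K)/0.06327 = 186.5 W
From the inner boundary to the beech/plywood interface, ΣR_partial = 0.04172 K/W.
T_interface = T_in − Q·ΣR_partial = 294 K − (186.5)(0.04172) = 286.2 K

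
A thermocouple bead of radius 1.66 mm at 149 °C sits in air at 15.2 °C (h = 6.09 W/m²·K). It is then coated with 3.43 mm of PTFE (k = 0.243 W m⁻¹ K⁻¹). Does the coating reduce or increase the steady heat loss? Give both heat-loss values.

increases: 0.0282 → 0.210 W

Critical radius for a sphere: r_cr = 2k/h = 0.0798 m = 7.98 cm.
Outer radius after coating: r₂ = 0.00166 + 0.00343 = 0.00509 m.
Since r₁ < r_cr and r₂ ≤ r_cr, the coating moves toward the maximum at r_cr — heat loss rises.
Bare: R = 1/(4πr₁²h) = 4742 K/W; Q = 133.8/4742 = 0.0282 W.
Coated: R = R_cond + R_conv = 637.3 K/W; Q = 133.8/637.3 = 0.210 W.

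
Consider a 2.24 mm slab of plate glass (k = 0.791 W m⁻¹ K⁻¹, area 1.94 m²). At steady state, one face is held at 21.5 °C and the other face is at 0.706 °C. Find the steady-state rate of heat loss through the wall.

Q = kA·ΔT/L = 0.791 × 1.94 × |21.5 °C − 0.706 °C| / 0.00224 = 14200 W

Q = 14.2 kW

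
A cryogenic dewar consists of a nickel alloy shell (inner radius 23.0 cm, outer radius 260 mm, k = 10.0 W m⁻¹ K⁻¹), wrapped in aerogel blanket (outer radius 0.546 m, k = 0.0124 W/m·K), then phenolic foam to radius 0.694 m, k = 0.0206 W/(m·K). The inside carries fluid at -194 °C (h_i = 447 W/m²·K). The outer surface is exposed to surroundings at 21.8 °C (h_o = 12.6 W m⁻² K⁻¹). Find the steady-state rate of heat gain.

Series thermal resistances, inner to outer:
  R_conv,in = 1/(4πr²h) = 1/(4π·0.230²·447) = 0.003365 K/W
  R_nickel alloy = (1/0.230 − 1/0.260)/(4πk) = 0.5017/(4π·10.0) = 0.003992 K/W
  R_aerogel blanket = (1/0.260 − 1/0.546)/(4πk) = 2.015/(4π·0.0124) = 12.93 K/W
  R_phenolic foam = (1/0.546 − 1/0.694)/(4πk) = 0.3906/(4π·0.0206) = 1.509 K/W
  R_conv,out = 1/(4πr²h) = 1/(4π·0.694²·12.6) = 0.01311 K/W
ΣR = 0.003365 + 0.003992 + 12.93 + 1.509 + 0.01311 = 14.46 K/W
Q = ΔT/ΣR = (-194 °C − 21.8 °C)/14.46 = -14.9 W
(Negative Q ⇒ heat flows inward; heat gain = 14.9 W.)

Q = 14.9 W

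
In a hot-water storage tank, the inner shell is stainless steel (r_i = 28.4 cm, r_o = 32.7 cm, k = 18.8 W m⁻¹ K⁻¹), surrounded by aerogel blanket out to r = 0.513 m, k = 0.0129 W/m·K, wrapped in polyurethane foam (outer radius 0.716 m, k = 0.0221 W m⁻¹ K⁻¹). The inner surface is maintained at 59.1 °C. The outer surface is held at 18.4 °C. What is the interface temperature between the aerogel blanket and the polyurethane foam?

Resistance network (inner→outer):
  R_stainless steel = (1/0.284 − 1/0.327)/(4πk) = 0.4630/(4π·18.8) = 0.001960 K/W
  R_aerogel blanket = (1/0.327 − 1/0.513)/(4πk) = 1.109/(4π·0.0129) = 6.840 K/W
  R_polyurethane foam = (1/0.513 − 1/0.716)/(4πk) = 0.5527/(4π·0.0221) = 1.990 K/W
ΣR = 0.001960 + 6.840 + 1.990 = 8.832 K/W
Q = ΔT/ΣR = (59.1 °C − 18.4 °C)/8.832 = 4.608 W
From the inner boundary to the aerogel blanket/polyurethane foam interface, ΣR_partial = 6.842 K/W.
T_interface = T_in − Q·ΣR_partial = 59.1 °C − (4.608)(6.842) = 27.6 °C

T = 27.6 °C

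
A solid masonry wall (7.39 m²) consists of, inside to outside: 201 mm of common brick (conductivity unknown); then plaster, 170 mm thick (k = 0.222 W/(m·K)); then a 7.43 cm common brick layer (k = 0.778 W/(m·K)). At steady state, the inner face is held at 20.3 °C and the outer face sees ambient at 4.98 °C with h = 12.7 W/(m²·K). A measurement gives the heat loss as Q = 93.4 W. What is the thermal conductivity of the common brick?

ΣR = ΔT/Q = |20.3 − 4.98|/93.4 = 0.1640 K/W
Known resistances:
  R_plaster = L/(kA) = 0.170/(0.222·7.39) = 0.1036 K/W
  R_common brick = L/(kA) = 0.0743/(0.778·7.39) = 0.01292 K/W
  R_conv,out = 1/(hA) = 1/(12.7·7.39) = 0.01065 K/W
R_common brick = ΣR − ΣR_known = 0.1640 − 0.1272 = 0.03680 K/W
L/(kA) = 0.03680 ⇒ k = 0.201/(0.03680·7.39) = 0.739 W/m·K

k = 0.739 W/m·K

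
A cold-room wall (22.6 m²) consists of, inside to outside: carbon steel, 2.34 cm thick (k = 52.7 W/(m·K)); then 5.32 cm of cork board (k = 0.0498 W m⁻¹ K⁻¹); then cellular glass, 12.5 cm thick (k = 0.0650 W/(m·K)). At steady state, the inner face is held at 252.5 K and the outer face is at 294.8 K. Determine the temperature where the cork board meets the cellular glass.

T = 267.61 K

Resistance network (inner→outer):
  R_carbon steel = L/(kA) = 0.0234/(52.7·22.6) = 1.965×10^-5 K/W
  R_cork board = L/(kA) = 0.0532/(0.0498·22.6) = 0.04727 K/W
  R_cellular glass = L/(kA) = 0.125/(0.0650·22.6) = 0.08509 K/W
ΣR = 1.965×10^-5 + 0.04727 + 0.08509 = 0.1324 K/W
Q = ΔT/ΣR = (252.5 K − 294.8 K)/0.1324 = -319.5 W
From the inner boundary to the cork board/cellular glass interface, ΣR_partial = 0.04729 K/W.
T_interface = T_in − Q·ΣR_partial = 252.5 K − (-319.5)(0.04729) = 267.61 K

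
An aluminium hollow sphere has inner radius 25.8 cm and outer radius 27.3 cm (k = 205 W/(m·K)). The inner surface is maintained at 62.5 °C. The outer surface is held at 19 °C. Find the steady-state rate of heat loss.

Q = 4πk·ΔT/(1/r₁ − 1/r₂) = 4π × 205 × 43.5 / (1/0.258 − 1/0.273) = 5.26×10^5 W

Q = 5.26×10^5 W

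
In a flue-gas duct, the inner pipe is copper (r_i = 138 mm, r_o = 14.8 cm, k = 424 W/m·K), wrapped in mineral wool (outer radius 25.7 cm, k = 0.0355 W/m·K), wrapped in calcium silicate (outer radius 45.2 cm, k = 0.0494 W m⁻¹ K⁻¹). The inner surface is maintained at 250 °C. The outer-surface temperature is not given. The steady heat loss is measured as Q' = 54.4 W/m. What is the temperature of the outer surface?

T_out = 16.5 °C

Series resistances:
  R'_copper = ln(0.148/0.138)/(2πk) = 0.06996/(2π·424) = 2.626×10^-5 m·K/W
  R'_mineral wool = ln(0.257/0.148)/(2πk) = 0.5519/(2π·0.0355) = 2.474 m·K/W
  R'_calcium silicate = ln(0.452/0.257)/(2πk) = 0.5646/(2π·0.0494) = 1.819 m·K/W
ΣR = 4.293 m·K/W
ΔT = Q'·ΣR = 54.4 × 4.293 = 233.5 K
Heat flows outward, so T_out = T_in − ΔT = 250 − 233.5 = 16.5 °C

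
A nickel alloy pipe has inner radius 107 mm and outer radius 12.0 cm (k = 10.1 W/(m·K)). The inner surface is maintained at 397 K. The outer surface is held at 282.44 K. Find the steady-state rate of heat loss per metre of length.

Q' = 63.4 kW/m

Q' = 2πk·ΔT/ln(r₂/r₁) = 2π × 10.1 × 114.56 / ln(0.120/0.107) = 63400 W/m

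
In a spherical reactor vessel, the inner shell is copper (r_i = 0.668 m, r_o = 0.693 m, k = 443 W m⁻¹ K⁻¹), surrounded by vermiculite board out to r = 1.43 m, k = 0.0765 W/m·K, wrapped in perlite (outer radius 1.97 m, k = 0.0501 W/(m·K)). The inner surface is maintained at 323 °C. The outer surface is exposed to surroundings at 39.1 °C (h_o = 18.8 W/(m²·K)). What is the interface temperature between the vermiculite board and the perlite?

Resistance network (inner→outer):
  R_copper = (1/0.668 − 1/0.693)/(4πk) = 0.05400/(4π·443) = 9.701×10^-6 K/W
  R_vermiculite board = (1/0.693 − 1/1.43)/(4πk) = 0.7437/(4π·0.0765) = 0.7736 K/W
  R_perlite = (1/1.43 − 1/1.97)/(4πk) = 0.1917/(4π·0.0501) = 0.3045 K/W
  R_conv,out = 1/(4πr²h) = 1/(4π·1.97²·18.8) = 0.001091 K/W
ΣR = 9.701×10^-6 + 0.7736 + 0.3045 + 0.001091 = 1.079 K/W
Q = ΔT/ΣR = (323 °C − 39.1 °C)/1.079 = 263.1 W
From the inner boundary to the vermiculite board/perlite interface, ΣR_partial = 0.7736 K/W.
T_interface = T_in − Q·ΣR_partial = 323 °C − (263.1)(0.7736) = 119 °C

T = 119 °C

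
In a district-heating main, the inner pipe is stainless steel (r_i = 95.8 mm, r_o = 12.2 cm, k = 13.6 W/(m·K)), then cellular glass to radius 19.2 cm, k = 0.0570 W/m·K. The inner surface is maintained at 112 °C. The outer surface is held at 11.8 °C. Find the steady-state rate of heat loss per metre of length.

Series thermal resistances, inner to outer:
  R'_stainless steel = ln(0.122/0.0958)/(2πk) = 0.2418/(2π·13.6) = 0.002829 m·K/W
  R'_cellular glass = ln(0.192/0.122)/(2πk) = 0.4535/(2π·0.0570) = 1.266 m·K/W
ΣR = 0.002829 + 1.266 = 1.269 m·K/W
Q' = ΔT/ΣR = (112 °C − 11.8 °C)/1.269 = 79.0 W/m

Q' = 79.0 W/m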